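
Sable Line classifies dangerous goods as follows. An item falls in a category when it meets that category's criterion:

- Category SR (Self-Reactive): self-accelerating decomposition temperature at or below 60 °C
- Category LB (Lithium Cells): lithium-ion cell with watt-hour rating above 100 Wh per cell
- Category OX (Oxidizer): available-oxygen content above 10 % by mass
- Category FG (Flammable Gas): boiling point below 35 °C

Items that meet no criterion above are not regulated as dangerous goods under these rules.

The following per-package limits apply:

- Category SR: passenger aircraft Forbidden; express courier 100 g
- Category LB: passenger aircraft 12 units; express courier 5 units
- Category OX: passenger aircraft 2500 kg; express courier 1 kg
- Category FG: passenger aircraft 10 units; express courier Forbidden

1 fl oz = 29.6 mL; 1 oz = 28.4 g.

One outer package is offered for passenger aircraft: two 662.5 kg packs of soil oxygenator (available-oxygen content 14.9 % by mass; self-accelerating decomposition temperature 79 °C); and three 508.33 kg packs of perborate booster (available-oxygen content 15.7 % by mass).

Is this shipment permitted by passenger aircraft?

No

Available-oxygen content 14.9 % by mass meets the Category OX criterion (Oxidizer), so the soil oxygenator is Category OX.
The perborate booster has available-oxygen content 15.7 % by mass, which is > 10 % by mass, so it is Category OX (Oxidizer).
Total Category OX: (two 662.5 kg packs = 1325 kg) + (three 508.33 kg packs = 1524.99 kg) = 2849.99 kg.
2849.99 kg exceeds the passenger aircraft limit of 2500 kg for Category OX.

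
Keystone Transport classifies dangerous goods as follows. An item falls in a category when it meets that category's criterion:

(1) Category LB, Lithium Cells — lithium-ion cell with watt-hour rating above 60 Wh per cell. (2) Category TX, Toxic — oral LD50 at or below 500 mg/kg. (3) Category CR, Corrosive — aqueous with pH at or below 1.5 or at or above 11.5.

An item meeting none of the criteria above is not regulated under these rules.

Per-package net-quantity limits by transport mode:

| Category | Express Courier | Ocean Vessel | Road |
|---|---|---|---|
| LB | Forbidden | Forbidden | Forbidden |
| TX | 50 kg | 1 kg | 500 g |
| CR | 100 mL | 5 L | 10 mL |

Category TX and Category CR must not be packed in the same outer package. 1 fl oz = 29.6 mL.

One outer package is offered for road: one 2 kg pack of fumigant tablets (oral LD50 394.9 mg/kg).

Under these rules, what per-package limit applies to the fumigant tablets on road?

500 g

Fumigant tablets: oral LD50 394.9 mg/kg ≤ 500 mg/kg → Category TX (Toxic).
The road limit for Category TX is 500 g.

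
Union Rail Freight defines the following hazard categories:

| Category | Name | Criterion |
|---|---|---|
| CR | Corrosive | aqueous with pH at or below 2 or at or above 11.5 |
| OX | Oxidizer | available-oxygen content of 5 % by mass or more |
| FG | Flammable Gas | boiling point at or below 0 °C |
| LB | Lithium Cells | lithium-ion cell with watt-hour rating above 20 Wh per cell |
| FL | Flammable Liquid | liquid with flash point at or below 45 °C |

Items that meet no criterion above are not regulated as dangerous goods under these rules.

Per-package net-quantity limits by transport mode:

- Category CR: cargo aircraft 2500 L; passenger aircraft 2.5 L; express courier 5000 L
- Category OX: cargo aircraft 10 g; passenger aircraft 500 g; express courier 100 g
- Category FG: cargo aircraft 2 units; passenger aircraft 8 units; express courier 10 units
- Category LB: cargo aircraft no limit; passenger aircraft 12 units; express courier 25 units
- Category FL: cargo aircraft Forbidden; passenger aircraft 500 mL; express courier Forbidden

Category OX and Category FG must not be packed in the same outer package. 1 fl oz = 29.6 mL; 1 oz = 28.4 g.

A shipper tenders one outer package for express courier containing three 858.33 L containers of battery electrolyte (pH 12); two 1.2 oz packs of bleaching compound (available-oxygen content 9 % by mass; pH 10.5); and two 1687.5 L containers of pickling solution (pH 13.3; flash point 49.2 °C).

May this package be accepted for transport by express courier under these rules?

Battery electrolyte: pH 12 ≥ 11.5 → Category CR (Corrosive).
The bleaching compound has available-oxygen content 9 % by mass, which is ≥ 5 % by mass, so it is Category OX (Oxidizer).
Pickling solution: pH 13.3 ≥ 11.5 → Category CR (Corrosive).
Total Category CR: (three 858.33 L containers = 2574.99 L) + (two 1687.5 L containers = 3375 L) = 5949.99 L.
5949.99 L exceeds the express courier limit of 5000 L for Category CR.
Category OX quantity: two 1.2 oz packs = 68.16 g.
That is within the Category OX express courier limit of 100 g.
The segregation rule (Category OX with Category FG) does not apply to Category CR with Category OX.

No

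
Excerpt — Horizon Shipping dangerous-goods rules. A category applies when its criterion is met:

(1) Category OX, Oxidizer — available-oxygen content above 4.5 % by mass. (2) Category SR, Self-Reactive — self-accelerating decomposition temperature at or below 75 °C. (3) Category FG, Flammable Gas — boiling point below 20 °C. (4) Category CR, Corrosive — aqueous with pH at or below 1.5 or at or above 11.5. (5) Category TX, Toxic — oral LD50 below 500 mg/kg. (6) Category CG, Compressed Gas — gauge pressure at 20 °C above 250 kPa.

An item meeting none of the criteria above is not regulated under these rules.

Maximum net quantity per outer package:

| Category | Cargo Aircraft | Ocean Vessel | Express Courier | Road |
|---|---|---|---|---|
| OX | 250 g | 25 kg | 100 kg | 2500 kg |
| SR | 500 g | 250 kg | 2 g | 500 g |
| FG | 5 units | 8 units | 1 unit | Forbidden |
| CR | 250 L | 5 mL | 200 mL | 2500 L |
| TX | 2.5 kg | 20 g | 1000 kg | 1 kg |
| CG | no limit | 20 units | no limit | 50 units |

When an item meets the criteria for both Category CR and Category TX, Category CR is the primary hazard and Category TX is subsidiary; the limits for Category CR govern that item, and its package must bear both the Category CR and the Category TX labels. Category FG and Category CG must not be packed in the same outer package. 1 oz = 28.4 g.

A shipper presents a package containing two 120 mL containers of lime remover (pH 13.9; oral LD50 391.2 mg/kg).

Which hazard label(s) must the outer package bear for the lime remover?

With pH 13.9 (≥ 11.5), the lime remover falls in Category CR.
Lime remover: oral LD50 391.2 mg/kg < 500 mg/kg → Category TX (Toxic).
By the precedence rule Category CR is primary and Category TX is subsidiary, and that rule requires both labels on the package.

Category CR and TX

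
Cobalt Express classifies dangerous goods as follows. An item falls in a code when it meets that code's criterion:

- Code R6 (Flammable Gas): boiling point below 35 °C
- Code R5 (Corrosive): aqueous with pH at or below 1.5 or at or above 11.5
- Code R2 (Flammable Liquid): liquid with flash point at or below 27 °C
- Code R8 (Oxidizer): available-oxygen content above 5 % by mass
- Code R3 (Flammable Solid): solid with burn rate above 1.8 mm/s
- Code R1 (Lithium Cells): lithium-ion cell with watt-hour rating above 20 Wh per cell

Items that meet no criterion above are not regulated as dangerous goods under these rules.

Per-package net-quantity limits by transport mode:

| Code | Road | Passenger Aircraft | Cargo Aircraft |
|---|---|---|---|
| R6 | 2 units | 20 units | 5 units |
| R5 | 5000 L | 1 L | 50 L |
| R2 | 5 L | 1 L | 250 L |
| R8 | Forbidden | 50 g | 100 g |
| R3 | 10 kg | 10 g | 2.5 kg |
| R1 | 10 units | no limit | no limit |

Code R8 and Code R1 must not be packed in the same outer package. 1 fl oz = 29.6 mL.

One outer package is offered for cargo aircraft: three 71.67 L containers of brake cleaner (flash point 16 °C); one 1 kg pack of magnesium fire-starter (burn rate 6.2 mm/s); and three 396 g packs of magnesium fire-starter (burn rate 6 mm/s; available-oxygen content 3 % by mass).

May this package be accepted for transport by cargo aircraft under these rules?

With flash point 16 °C (≤ 27 °C), the brake cleaner falls in Code R2.
Burn rate 6.2 mm/s meets the Code R3 criterion (Flammable Solid), so the magnesium fire-starter is Code R3.
With burn rate 6 mm/s (> 1.8 mm/s), the magnesium fire-starter falls in Code R3.
Total Code R3: 1 kg + (three 396 g packs = 1.188 kg) = 2.188 kg.
2.188 kg ≤ 2.5 kg (cargo aircraft limit, Code R3) — within limit.
Code R2 quantity: three 71.67 L containers = 215.01 L.
215.01 L ≤ 250 L (cargo aircraft limit, Code R2) — within limit.
The segregation rule (Code R8 with Code R1) does not apply to Code R3 with Code R2.
Every hazard code is within its cargo aircraft limit and no segregation rule is violated.

Yes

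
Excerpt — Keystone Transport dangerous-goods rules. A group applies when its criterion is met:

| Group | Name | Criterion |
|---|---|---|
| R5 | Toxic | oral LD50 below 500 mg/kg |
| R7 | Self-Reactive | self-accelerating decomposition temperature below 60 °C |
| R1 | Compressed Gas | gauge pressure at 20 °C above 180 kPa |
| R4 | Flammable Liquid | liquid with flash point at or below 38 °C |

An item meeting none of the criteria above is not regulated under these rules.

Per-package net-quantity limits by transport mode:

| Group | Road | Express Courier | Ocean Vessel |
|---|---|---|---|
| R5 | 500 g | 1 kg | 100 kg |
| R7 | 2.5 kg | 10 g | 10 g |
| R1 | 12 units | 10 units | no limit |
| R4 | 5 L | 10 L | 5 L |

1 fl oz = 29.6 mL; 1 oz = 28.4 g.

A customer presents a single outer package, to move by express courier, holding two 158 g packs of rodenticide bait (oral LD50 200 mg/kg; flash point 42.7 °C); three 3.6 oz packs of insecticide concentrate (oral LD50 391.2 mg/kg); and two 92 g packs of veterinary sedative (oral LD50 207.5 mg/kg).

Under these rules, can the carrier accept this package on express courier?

Yes

With oral LD50 200 mg/kg (< 500 mg/kg), the rodenticide bait falls in Group R5.
Oral LD50 391.2 mg/kg meets the Group R5 criterion (Toxic), so the insecticide concentrate is Group R5.
Veterinary sedative: oral LD50 207.5 mg/kg < 500 mg/kg → Group R5 (Toxic).
Group R5 net quantity: (two 158 g packs = 316 g) + (three 3.6 oz packs = 306.72 g) + (two 92 g packs = 184 g) = 806.72 g.
806.72 g is within the express courier limit of 1 kg for Group R5.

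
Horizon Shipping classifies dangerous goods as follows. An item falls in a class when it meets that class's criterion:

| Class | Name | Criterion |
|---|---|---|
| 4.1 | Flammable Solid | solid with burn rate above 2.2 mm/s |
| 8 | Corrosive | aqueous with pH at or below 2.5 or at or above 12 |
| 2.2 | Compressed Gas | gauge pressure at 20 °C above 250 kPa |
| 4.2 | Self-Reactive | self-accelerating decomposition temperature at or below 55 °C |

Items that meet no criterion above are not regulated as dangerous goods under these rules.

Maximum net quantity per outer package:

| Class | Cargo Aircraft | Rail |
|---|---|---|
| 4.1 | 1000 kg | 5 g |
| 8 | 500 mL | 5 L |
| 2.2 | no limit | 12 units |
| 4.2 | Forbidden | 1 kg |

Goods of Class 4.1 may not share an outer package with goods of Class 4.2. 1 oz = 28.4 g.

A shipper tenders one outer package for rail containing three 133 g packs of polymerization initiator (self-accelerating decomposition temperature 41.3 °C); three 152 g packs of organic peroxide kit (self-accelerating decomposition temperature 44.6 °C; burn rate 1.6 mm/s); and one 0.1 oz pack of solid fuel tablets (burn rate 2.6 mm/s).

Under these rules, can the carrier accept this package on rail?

No

The polymerization initiator has self-accelerating decomposition temperature 41.3 °C, which is ≤ 55 °C, so it is Class 4.2 (Self-Reactive).
Self-accelerating decomposition temperature 44.6 °C meets the Class 4.2 criterion (Self-Reactive), so the organic peroxide kit is Class 4.2.
Solid fuel tablets: burn rate 2.6 mm/s > 2.2 mm/s → Class 4.1 (Flammable Solid).
Class 4.1 quantity: one 0.1 oz pack = 2.84 g.
That is within the Class 4.1 rail limit of 5 g.
Total Class 4.2: (three 133 g packs = 399 g) + (three 152 g packs = 456 g) = 855 g.
855 g ≤ 1 kg (rail limit, Class 4.2) — within limit.
Class 4.1 and Class 4.2 may not share an outer package.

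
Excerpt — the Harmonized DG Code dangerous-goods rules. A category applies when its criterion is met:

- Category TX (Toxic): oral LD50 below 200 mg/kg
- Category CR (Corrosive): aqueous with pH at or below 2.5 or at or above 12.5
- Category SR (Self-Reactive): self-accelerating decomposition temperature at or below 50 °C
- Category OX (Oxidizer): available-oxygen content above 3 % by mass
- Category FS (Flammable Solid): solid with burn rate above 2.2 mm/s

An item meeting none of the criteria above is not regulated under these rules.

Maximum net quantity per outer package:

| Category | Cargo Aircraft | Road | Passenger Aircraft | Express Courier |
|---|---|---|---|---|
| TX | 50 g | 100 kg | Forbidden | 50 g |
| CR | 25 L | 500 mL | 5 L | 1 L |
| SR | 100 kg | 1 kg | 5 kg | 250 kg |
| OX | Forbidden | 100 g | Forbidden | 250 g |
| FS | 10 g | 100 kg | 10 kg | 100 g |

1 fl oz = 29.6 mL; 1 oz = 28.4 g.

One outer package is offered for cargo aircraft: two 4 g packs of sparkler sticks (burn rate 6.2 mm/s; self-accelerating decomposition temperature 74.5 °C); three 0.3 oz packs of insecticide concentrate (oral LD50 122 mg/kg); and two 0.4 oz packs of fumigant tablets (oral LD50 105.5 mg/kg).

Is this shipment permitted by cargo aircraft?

Yes

Sparkler sticks: burn rate 6.2 mm/s > 2.2 mm/s → Category FS (Flammable Solid).
With oral LD50 122 mg/kg (< 200 mg/kg), the insecticide concentrate falls in Category TX.
Fumigant tablets: oral LD50 105.5 mg/kg < 200 mg/kg → Category TX (Toxic).
Category TX net quantity: (three 0.3 oz packs = 25.56 g) + (two 0.4 oz packs = 22.72 g) = 48.28 g.
48.28 g ≤ 50 g (cargo aircraft limit, Category TX) — within limit.
Category FS quantity: two 4 g packs = 8 g.
8 g is within the cargo aircraft limit of 10 g for Category FS.
Every hazard category is within its cargo aircraft limit and no segregation rule is violated.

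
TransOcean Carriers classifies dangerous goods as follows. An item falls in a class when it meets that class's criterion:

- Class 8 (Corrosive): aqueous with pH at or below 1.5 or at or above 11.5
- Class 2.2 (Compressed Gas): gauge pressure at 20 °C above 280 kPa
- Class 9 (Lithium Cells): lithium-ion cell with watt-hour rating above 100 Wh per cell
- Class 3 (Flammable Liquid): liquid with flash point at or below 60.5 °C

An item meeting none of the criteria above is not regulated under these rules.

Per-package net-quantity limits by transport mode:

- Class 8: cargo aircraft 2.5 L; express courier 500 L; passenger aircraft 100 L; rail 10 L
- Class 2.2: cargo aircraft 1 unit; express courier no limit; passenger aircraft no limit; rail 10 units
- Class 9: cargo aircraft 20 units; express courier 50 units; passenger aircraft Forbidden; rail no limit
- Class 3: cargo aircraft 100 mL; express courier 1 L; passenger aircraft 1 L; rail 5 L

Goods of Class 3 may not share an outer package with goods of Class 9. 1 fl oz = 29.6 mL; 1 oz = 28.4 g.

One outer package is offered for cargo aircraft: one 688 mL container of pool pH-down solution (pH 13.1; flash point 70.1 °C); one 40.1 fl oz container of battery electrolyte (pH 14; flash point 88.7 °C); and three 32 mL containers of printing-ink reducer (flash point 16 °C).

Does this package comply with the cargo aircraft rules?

Yes

pH 13.1 meets the Class 8 criterion (Corrosive), so the pool pH-down solution is Class 8.
pH 14 meets the Class 8 criterion (Corrosive), so the battery electrolyte is Class 8.
With flash point 16 °C (≤ 60.5 °C), the printing-ink reducer falls in Class 3.
Class 3 quantity: three 32 mL containers = 96 mL.
96 mL is within the cargo aircraft limit of 100 mL for Class 3.
Total Class 8: 688 mL + (one 40.1 fl oz container = 1186.96 mL) = 1874.96 mL.
That is within the Class 8 cargo aircraft limit of 2.5 L.
The segregation rule (Class 3 with Class 9) does not apply to Class 3 with Class 8.
Every hazard class is within its cargo aircraft limit and no segregation rule is violated.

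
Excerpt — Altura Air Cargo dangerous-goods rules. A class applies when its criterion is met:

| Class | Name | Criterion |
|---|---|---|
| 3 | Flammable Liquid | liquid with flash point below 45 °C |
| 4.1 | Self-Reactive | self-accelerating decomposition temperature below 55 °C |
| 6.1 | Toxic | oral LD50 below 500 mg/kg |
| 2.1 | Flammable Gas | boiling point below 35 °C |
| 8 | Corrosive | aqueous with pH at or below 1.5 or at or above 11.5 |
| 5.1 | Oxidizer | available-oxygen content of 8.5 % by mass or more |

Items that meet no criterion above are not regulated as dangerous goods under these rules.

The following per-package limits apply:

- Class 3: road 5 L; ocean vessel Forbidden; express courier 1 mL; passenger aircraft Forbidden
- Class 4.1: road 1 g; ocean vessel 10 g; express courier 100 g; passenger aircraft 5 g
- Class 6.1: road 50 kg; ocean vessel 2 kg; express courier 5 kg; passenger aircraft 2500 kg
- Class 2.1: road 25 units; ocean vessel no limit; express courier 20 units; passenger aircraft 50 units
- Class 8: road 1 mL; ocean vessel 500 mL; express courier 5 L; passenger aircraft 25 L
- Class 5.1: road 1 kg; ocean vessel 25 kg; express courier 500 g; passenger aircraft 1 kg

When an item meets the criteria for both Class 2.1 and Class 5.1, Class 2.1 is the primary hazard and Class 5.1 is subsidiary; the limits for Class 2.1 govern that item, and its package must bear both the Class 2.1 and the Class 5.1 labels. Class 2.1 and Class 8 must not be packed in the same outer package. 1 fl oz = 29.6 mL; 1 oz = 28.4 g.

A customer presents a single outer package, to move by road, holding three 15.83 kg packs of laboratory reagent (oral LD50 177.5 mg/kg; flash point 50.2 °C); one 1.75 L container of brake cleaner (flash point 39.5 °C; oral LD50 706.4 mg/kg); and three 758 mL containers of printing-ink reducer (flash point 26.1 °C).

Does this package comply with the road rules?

Yes

The laboratory reagent has oral LD50 177.5 mg/kg, which is < 500 mg/kg, so it is Class 6.1 (Toxic).
The brake cleaner has flash point 39.5 °C, which is < 45 °C, so it is Class 3 (Flammable Liquid).
With flash point 26.1 °C (< 45 °C), the printing-ink reducer falls in Class 3.
Class 6.1 quantity: three 15.83 kg packs = 47.49 kg.
47.49 kg ≤ 50 kg (road limit, Class 6.1) — within limit.
Total Class 3: 1.75 L + (three 758 mL containers = 2.274 L) = 4.024 L.
4.024 L ≤ 5 L (road limit, Class 3) — within limit.
The segregation rule (Class 2.1 with Class 8) does not apply to Class 6.1 with Class 3.
Every hazard class is within its road limit and no segregation rule is violated.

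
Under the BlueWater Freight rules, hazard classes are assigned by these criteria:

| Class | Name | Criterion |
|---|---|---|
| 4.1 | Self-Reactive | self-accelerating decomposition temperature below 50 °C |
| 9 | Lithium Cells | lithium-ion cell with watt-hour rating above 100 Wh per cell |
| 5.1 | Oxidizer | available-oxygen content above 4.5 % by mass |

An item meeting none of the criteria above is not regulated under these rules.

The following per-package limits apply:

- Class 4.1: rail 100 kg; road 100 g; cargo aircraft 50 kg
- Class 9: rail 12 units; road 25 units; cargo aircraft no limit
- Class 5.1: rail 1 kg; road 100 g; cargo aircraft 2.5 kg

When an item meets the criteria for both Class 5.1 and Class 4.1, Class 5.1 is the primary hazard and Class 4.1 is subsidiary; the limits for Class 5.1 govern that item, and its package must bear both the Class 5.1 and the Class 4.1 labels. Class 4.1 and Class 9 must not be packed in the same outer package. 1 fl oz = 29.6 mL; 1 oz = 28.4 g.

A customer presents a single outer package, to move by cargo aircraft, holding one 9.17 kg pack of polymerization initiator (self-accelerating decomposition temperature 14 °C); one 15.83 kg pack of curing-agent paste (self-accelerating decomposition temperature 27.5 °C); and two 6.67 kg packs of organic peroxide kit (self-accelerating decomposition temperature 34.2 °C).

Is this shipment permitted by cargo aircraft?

Yes

Polymerization initiator: self-accelerating decomposition temperature 14 °C < 50 °C → Class 4.1 (Self-Reactive).
The curing-agent paste has self-accelerating decomposition temperature 27.5 °C, which is < 50 °C, so it is Class 4.1 (Self-Reactive).
The organic peroxide kit has self-accelerating decomposition temperature 34.2 °C, which is < 50 °C, so it is Class 4.1 (Self-Reactive).
Total Class 4.1: 9.17 kg + 15.83 kg + (two 6.67 kg packs = 13.34 kg) = 38.34 kg.
That is within the Class 4.1 cargo aircraft limit of 50 kg.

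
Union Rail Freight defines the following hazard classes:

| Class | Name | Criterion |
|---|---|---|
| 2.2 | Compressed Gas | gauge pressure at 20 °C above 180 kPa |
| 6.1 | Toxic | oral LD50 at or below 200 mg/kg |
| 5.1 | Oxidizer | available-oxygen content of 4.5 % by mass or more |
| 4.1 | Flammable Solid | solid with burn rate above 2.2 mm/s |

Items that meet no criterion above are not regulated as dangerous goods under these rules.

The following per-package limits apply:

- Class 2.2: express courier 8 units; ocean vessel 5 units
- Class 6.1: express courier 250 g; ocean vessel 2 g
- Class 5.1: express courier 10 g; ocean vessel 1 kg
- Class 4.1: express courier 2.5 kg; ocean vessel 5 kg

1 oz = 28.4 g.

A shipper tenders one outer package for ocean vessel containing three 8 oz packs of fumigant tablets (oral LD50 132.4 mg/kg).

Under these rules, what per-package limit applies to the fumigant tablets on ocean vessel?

Oral LD50 132.4 mg/kg meets the Class 6.1 criterion (Toxic), so the fumigant tablets are Class 6.1.
The ocean vessel limit for Class 6.1 is 2 g.

2 g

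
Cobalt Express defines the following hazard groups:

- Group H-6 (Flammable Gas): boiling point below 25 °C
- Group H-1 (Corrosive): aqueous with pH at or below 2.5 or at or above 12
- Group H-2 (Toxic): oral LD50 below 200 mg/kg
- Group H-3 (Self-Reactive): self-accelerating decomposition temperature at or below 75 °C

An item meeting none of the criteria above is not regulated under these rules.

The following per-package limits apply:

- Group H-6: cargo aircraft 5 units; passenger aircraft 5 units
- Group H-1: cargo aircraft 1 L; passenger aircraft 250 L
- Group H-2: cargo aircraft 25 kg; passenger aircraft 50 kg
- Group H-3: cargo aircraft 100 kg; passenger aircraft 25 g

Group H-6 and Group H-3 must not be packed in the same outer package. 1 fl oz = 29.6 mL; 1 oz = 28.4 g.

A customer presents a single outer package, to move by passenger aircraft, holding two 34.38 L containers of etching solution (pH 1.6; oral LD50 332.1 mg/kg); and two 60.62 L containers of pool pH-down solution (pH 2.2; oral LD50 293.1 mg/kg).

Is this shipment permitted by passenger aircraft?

pH 1.6 meets the Group H-1 criterion (Corrosive), so the etching solution is Group H-1.
The pool pH-down solution has pH 2.2, which is ≤ 2.5, so it is Group H-1 (Corrosive).
Group H-1 net quantity: (two 34.38 L containers = 68.76 L) + (two 60.62 L containers = 121.24 L) = 190 L.
190 L is within the passenger aircraft limit of 250 L for Group H-1.

Yes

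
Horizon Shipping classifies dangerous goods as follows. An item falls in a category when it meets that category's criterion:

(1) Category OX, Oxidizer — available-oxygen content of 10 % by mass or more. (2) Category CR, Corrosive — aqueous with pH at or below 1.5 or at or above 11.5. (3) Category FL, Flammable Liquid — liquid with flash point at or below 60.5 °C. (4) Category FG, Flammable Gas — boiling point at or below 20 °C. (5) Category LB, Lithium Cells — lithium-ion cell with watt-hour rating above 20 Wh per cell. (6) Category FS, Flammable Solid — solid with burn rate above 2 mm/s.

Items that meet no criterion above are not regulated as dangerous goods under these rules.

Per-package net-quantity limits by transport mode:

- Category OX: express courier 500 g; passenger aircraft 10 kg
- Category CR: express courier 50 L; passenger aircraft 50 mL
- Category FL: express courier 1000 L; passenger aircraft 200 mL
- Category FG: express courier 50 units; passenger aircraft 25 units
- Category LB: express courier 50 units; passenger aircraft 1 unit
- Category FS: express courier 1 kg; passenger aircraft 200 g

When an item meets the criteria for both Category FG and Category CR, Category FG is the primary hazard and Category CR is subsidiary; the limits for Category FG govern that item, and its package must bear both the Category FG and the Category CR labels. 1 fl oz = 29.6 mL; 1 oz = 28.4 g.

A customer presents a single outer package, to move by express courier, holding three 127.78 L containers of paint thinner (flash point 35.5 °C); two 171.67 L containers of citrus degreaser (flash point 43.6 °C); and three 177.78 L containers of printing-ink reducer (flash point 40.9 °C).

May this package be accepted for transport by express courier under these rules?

With flash point 35.5 °C (≤ 60.5 °C), the paint thinner falls in Category FL.
The citrus degreaser has flash point 43.6 °C, which is ≤ 60.5 °C, so it is Category FL (Flammable Liquid).
The printing-ink reducer has flash point 40.9 °C, which is ≤ 60.5 °C, so it is Category FL (Flammable Liquid).
Category FL net quantity: (three 127.78 L containers = 383.34 L) + (two 171.67 L containers = 343.34 L) + (three 177.78 L containers = 533.34 L) = 1260.02 L.
1260.02 L > 1000 L (express courier limit, Category FL) — over the limit.

No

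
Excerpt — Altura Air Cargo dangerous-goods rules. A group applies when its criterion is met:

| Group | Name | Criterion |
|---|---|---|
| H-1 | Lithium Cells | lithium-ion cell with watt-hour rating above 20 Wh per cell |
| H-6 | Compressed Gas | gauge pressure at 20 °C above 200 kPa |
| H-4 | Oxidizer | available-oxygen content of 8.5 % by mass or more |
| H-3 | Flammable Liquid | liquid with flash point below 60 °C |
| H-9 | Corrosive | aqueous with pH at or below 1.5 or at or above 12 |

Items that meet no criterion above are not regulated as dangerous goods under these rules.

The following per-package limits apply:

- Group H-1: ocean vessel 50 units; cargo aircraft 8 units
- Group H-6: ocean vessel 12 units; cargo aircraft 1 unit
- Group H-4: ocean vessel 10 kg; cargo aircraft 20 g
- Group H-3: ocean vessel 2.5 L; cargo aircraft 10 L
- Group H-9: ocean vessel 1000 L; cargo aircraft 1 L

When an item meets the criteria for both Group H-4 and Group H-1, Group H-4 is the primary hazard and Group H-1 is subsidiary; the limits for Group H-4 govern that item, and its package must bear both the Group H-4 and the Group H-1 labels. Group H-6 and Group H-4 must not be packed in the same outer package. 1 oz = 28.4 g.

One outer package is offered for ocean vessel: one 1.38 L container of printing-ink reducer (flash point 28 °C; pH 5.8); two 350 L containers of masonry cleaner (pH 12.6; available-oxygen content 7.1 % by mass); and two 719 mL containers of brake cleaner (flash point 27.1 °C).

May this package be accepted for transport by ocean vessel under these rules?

No

Flash point 28 °C meets the Group H-3 criterion (Flammable Liquid), so the printing-ink reducer is Group H-3.
The masonry cleaner has pH 12.6, which is ≥ 12, so it is Group H-9 (Corrosive).
Flash point 27.1 °C meets the Group H-3 criterion (Flammable Liquid), so the brake cleaner is Group H-3.
Group H-9 quantity: two 350 L containers = 700 L.
700 L is within the ocean vessel limit of 1000 L for Group H-9.
Group H-3 net quantity: 1.38 L + (two 719 mL containers = 1.438 L) = 2.818 L.
That exceeds the Group H-3 ocean vessel limit of 2.5 L.
The segregation rule (Group H-6 with Group H-4) does not apply to Group H-9 with Group H-3.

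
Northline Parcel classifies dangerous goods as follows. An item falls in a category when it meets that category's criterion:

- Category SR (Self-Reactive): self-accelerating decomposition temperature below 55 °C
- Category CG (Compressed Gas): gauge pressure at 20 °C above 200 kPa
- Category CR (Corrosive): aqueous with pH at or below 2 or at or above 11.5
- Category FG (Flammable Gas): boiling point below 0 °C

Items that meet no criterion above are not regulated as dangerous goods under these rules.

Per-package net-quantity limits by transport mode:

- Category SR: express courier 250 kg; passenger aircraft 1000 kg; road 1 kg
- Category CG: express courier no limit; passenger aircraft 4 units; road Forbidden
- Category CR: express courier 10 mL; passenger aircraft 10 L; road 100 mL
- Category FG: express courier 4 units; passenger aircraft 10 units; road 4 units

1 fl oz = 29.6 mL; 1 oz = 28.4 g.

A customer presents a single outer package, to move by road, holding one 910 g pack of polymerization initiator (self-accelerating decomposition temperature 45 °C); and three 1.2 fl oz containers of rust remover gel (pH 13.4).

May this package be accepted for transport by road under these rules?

Self-accelerating decomposition temperature 45 °C meets the Category SR criterion (Self-Reactive), so the polymerization initiator is Category SR.
With pH 13.4 (≥ 11.5), the rust remover gel falls in Category CR.
Category CR quantity: three 1.2 fl oz containers = 106.56 mL.
That exceeds the Category CR road limit of 100 mL.
Category SR quantity: 910 g.
910 g is within the road limit of 1 kg for Category SR.

No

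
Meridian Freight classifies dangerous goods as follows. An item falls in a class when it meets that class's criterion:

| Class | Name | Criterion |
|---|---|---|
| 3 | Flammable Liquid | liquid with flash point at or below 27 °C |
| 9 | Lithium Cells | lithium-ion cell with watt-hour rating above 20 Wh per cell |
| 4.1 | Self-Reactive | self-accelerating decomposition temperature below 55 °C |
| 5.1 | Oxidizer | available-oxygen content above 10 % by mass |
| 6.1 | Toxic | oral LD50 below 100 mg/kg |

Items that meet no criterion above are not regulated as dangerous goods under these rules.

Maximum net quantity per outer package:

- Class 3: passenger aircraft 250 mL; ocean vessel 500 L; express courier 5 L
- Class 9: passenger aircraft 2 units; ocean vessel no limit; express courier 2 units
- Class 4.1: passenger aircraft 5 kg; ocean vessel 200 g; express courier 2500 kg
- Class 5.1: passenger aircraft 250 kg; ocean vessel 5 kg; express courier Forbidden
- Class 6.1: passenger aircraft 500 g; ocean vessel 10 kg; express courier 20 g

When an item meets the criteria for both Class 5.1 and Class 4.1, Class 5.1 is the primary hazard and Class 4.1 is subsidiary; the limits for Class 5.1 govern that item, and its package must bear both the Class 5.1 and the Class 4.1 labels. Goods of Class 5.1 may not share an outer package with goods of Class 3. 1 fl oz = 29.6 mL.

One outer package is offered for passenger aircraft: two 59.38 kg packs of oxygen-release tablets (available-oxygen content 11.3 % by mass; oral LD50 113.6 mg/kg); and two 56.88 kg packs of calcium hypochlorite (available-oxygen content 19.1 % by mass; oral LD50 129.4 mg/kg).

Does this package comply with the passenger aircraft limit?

The oxygen-release tablets have available-oxygen content 11.3 % by mass, which is > 10 % by mass, so they are Class 5.1 (Oxidizer).
The calcium hypochlorite has available-oxygen content 19.1 % by mass, which is > 10 % by mass, so it is Class 5.1 (Oxidizer).
Total Class 5.1: (two 59.38 kg packs = 118.76 kg) + (two 56.88 kg packs = 113.76 kg) = 232.52 kg.
That is within the Class 5.1 passenger aircraft limit of 250 kg.

Yes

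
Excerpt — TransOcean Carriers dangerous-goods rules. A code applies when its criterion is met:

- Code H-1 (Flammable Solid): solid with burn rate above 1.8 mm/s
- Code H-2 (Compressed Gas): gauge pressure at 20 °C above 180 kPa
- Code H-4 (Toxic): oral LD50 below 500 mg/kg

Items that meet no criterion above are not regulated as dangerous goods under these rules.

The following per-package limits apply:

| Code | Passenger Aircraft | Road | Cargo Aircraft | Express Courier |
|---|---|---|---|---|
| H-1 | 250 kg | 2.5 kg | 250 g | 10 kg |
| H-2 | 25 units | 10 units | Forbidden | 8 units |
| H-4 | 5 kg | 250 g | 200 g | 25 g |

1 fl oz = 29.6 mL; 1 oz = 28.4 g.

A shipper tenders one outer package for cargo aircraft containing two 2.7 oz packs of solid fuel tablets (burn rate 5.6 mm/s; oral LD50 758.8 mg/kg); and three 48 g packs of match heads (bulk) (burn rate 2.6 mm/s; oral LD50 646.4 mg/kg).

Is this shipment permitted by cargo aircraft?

The solid fuel tablets have burn rate 5.6 mm/s, which is > 1.8 mm/s, so they are Code H-1 (Flammable Solid).
The match heads (bulk) have burn rate 2.6 mm/s, which is > 1.8 mm/s, so they are Code H-1 (Flammable Solid).
Code H-1 net quantity: (two 2.7 oz packs = 153.36 g) + (three 48 g packs = 144 g) = 297.36 g.
That exceeds the Code H-1 cargo aircraft limit of 250 g.

No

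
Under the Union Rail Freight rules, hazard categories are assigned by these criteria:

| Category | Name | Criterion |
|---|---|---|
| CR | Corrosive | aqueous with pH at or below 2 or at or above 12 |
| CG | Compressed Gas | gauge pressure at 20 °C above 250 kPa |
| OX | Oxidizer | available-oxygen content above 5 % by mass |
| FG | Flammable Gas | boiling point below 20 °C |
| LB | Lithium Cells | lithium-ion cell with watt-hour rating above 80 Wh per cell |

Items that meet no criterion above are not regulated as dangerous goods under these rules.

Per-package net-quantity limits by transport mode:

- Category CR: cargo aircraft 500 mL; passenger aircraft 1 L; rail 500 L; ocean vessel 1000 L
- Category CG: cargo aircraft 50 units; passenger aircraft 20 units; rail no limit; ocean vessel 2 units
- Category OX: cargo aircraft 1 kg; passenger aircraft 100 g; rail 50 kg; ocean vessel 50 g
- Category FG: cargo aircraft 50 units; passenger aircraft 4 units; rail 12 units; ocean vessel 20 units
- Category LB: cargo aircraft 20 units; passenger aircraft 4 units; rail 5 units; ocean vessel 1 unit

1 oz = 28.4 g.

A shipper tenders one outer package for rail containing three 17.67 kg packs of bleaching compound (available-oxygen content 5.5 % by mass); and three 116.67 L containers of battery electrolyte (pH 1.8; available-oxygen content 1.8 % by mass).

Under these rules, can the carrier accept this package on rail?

Available-oxygen content 5.5 % by mass meets the Category OX criterion (Oxidizer), so the bleaching compound is Category OX.
With pH 1.8 (≤ 2), the battery electrolyte falls in Category CR.
Category OX quantity: three 17.67 kg packs = 53.01 kg.
53.01 kg > 50 kg (rail limit, Category OX) — over the limit.
Category CR quantity: three 116.67 L containers = 350.01 L.
That is within the Category CR rail limit of 500 L.

No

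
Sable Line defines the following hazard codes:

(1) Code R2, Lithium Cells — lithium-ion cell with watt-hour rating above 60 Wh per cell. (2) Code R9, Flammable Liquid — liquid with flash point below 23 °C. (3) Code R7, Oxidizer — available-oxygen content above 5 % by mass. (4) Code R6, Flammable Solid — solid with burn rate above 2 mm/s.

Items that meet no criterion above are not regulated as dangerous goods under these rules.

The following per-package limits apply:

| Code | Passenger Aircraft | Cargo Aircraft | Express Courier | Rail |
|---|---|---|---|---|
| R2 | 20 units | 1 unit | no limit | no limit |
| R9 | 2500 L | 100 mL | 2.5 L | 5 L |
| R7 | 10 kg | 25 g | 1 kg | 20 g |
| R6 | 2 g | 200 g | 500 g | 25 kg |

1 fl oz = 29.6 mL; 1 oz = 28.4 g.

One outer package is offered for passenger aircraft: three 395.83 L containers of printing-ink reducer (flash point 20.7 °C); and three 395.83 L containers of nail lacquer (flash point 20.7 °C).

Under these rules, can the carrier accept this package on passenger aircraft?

Yes

The printing-ink reducer has flash point 20.7 °C, which is < 23 °C, so it is Code R9 (Flammable Liquid).
Flash point 20.7 °C meets the Code R9 criterion (Flammable Liquid), so the nail lacquer is Code R9.
Code R9 net quantity: (three 395.83 L containers = 1187.49 L) + (three 395.83 L containers = 1187.49 L) = 2374.98 L.
That is within the Code R9 passenger aircraft limit of 2500 L.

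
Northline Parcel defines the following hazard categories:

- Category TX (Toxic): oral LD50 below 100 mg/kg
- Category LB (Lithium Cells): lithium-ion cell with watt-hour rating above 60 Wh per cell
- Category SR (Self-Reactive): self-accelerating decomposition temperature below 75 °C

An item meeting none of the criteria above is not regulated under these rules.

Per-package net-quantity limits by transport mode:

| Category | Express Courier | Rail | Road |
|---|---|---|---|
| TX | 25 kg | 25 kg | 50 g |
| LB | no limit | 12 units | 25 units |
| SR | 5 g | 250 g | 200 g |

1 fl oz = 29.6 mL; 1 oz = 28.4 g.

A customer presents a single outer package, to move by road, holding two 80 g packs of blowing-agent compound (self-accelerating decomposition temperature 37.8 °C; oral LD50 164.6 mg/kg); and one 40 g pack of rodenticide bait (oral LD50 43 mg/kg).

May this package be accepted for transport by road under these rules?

Yes

The blowing-agent compound has self-accelerating decomposition temperature 37.8 °C, which is < 75 °C, so it is Category SR (Self-Reactive).
The rodenticide bait has oral LD50 43 mg/kg, which is < 100 mg/kg, so it is Category TX (Toxic).
Category SR quantity: two 80 g packs = 160 g.
That is within the Category SR road limit of 200 g.
Category TX quantity: 40 g.
40 g is within the road limit of 50 g for Category TX.
Every hazard category is within its road limit and no segregation rule is violated.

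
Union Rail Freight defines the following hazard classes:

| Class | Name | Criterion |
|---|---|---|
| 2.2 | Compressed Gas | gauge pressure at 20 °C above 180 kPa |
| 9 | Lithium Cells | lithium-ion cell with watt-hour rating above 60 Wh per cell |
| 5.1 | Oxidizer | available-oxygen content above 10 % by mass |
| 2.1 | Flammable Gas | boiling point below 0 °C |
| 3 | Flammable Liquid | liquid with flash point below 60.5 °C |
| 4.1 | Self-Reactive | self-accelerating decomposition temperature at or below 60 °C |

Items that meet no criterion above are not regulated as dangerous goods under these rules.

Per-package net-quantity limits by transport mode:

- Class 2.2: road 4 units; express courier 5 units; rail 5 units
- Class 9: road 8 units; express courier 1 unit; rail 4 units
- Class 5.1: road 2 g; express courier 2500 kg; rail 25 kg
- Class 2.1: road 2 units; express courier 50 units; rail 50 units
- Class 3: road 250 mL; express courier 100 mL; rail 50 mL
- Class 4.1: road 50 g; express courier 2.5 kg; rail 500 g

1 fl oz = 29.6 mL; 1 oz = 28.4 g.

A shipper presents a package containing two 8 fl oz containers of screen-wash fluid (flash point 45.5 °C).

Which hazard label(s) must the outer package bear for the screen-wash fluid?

Screen-wash fluid: flash point 45.5 °C < 60.5 °C → Class 3 (Flammable Liquid).
Only the Class 3 label is required.

Class 3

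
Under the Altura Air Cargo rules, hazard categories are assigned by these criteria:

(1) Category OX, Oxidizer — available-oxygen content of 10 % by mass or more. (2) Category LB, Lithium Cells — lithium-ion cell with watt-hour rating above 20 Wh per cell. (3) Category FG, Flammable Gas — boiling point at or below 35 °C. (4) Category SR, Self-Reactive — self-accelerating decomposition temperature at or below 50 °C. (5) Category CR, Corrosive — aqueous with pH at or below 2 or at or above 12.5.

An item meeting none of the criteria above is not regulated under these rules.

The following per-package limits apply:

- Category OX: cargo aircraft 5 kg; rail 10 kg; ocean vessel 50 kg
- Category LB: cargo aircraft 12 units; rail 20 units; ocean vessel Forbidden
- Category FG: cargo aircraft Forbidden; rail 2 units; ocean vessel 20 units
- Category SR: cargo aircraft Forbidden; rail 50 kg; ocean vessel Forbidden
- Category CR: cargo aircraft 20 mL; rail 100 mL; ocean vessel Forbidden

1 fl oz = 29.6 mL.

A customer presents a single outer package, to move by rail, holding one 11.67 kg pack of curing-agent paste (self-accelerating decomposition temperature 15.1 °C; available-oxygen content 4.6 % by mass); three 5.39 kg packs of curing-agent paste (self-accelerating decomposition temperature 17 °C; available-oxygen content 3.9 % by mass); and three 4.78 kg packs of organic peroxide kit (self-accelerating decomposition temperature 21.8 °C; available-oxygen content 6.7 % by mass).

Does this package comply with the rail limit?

Yes

The curing-agent paste has self-accelerating decomposition temperature 15.1 °C, which is ≤ 50 °C, so it is Category SR (Self-Reactive).
With self-accelerating decomposition temperature 17 °C (≤ 50 °C), the curing-agent paste falls in Category SR.
With self-accelerating decomposition temperature 21.8 °C (≤ 50 °C), the organic peroxide kit falls in Category SR.
Category SR net quantity: 11.67 kg + (three 5.39 kg packs = 16.17 kg) + (three 4.78 kg packs = 14.34 kg) = 42.18 kg.
That is within the Category SR rail limit of 50 kg.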